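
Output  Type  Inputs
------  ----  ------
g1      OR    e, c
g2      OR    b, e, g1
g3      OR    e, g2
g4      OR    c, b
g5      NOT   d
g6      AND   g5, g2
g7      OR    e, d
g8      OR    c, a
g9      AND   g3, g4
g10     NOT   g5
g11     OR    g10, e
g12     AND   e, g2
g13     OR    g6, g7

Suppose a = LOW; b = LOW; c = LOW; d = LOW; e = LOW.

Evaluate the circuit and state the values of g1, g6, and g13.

g1 = e OR c = LOW OR LOW = LOW
g2 = b OR e OR g1 = LOW OR LOW OR LOW = LOW
g5 = NOT d = NOT LOW = HIGH
g6 = g5 AND g2 = HIGH AND LOW = LOW
g7 = e OR d = LOW OR LOW = LOW
g13 = g6 OR g7 = LOW OR LOW = LOW

g1 = LOW  g6 = LOW  g13 = LOW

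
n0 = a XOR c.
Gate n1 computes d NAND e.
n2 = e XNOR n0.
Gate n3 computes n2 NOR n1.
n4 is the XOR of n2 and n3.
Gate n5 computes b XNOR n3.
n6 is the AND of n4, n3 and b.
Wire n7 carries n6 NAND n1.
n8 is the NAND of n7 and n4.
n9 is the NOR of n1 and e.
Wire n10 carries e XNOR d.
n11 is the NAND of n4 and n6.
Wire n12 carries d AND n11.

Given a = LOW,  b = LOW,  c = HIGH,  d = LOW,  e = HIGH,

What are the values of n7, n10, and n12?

n0 = a XOR c = LOW XOR HIGH = HIGH
n1 = d NAND e = LOW NAND HIGH = HIGH
n2 = e XNOR n0 = HIGH XNOR HIGH = HIGH
n3 = n2 NOR n1 = HIGH NOR HIGH = LOW
n4 = n2 XOR n3 = HIGH XOR LOW = HIGH
n6 = n4 AND n3 AND b = HIGH AND LOW AND LOW = LOW
n7 = n6 NAND n1 = LOW NAND HIGH = HIGH
n10 = e XNOR d = HIGH XNOR LOW = LOW
n11 = n4 NAND n6 = HIGH NAND LOW = HIGH
n12 = d AND n11 = LOW AND HIGH = LOW

n7 = HIGH  n10 = LOW  n12 = LOW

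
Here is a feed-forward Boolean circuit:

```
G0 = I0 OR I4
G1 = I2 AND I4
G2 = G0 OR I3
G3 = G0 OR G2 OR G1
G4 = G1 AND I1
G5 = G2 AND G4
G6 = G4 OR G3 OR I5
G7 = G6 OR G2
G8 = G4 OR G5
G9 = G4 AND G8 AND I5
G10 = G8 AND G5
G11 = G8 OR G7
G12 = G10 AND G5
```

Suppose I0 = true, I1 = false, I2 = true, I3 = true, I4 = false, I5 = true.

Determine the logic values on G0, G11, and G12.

G0 = true; G11 = true; G12 = false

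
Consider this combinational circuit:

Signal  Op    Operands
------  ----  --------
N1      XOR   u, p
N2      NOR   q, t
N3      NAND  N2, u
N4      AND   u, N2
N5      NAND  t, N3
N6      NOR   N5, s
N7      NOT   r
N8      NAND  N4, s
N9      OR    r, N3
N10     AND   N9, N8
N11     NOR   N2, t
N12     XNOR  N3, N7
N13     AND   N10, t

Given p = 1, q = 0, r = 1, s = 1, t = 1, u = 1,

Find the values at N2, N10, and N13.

N2 = 0; N10 = 1; N13 = 1

N2 = q NOR t = 0 NOR 1 = 0
N3 = N2 NAND u = 0 NAND 1 = 1
N4 = u AND N2 = 1 AND 0 = 0
N8 = N4 NAND s = 0 NAND 1 = 1
N9 = r OR N3 = 1 OR 1 = 1
N10 = N9 AND N8 = 1 AND 1 = 1
N13 = N10 AND t = 1 AND 1 = 1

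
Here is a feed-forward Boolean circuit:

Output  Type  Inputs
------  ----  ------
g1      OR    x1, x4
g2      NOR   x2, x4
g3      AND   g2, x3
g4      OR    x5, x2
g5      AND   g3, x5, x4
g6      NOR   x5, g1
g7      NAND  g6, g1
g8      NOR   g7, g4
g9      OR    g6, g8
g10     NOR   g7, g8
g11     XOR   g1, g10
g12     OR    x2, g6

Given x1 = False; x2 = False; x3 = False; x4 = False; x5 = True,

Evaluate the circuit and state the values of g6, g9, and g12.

g1 = x1 OR x4 = False OR False = False
g4 = x5 OR x2 = True OR False = True
g6 = x5 NOR g1 = True NOR False = False
g7 = g6 NAND g1 = False NAND False = True
g8 = g7 NOR g4 = True NOR True = False
g9 = g6 OR g8 = False OR False = False
g12 = x2 OR g6 = False OR False = False

g6 = False, g9 = False, g12 = False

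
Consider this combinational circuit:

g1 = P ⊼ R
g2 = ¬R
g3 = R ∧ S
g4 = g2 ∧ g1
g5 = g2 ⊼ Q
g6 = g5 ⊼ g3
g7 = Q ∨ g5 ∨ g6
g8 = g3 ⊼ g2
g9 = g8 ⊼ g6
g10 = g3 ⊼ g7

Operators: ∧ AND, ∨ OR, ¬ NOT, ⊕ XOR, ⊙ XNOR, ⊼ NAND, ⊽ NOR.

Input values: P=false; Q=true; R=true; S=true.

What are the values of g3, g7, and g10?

g2 = NOT R = NOT true = false
g3 = R AND S = true AND true = true
g5 = g2 NAND Q = false NAND true = true
g6 = g5 NAND g3 = true NAND true = false
g7 = Q OR g5 OR g6 = true OR true OR false = true
g10 = g3 NAND g7 = true NAND true = false

g3 = true; g7 = true; g10 = false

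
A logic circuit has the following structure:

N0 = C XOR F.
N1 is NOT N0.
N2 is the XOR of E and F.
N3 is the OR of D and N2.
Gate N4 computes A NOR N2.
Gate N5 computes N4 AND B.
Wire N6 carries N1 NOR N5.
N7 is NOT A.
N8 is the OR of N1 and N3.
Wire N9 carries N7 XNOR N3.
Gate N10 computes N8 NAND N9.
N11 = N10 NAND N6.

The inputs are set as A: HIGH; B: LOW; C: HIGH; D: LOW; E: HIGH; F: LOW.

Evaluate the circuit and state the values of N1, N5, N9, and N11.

N0 = C XOR F = HIGH XOR LOW = HIGH
N1 = NOT N0 = NOT HIGH = LOW
N2 = E XOR F = HIGH XOR LOW = HIGH
N3 = D OR N2 = LOW OR HIGH = HIGH
N4 = A NOR N2 = HIGH NOR HIGH = LOW
N5 = N4 AND B = LOW AND LOW = LOW
N6 = N1 NOR N5 = LOW NOR LOW = HIGH
N7 = NOT A = NOT HIGH = LOW
N8 = N1 OR N3 = LOW OR HIGH = HIGH
N9 = N7 XNOR N3 = LOW XNOR HIGH = LOW
N10 = N8 NAND N9 = HIGH NAND LOW = HIGH
N11 = N10 NAND N6 = HIGH NAND HIGH = LOW

N1 = LOW, N5 = LOW, N9 = LOW, N11 = LOW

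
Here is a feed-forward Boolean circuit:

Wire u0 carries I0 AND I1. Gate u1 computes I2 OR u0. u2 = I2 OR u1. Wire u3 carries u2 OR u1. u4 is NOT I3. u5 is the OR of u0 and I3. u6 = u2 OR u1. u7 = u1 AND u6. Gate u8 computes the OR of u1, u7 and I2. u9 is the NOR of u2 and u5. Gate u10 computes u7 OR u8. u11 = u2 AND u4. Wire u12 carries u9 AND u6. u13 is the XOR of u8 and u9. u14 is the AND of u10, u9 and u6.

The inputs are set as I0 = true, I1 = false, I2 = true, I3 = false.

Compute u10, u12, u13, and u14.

u10 = true, u12 = false, u13 = true, u14 = false

u0 = I0 AND I1 = true AND false = false
u1 = I2 OR u0 = true OR false = true
u2 = I2 OR u1 = true OR true = true
u5 = u0 OR I3 = false OR false = false
u6 = u2 OR u1 = true OR true = true
u7 = u1 AND u6 = true AND true = true
u8 = u1 OR u7 OR I2 = true OR true OR true = true
u9 = u2 NOR u5 = true NOR false = false
u10 = u7 OR u8 = true OR true = true
u12 = u9 AND u6 = false AND true = false
u13 = u8 XOR u9 = true XOR false = true
u14 = u10 AND u9 AND u6 = true AND false AND true = false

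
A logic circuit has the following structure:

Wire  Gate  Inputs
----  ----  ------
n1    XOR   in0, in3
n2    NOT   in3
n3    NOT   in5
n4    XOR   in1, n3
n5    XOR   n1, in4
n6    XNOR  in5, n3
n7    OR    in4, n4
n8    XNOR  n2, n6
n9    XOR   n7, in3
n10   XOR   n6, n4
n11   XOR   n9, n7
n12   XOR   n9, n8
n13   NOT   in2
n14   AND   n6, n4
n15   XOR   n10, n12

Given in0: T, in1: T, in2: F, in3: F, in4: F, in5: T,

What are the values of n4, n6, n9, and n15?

n4 = T; n6 = F; n9 = T; n15 = F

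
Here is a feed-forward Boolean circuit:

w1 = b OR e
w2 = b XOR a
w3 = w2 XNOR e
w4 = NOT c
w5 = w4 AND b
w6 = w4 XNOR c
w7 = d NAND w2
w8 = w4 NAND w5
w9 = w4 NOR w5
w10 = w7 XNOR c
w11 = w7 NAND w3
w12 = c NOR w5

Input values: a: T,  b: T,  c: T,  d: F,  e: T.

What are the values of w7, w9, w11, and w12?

w7 = T, w9 = T, w11 = T, w12 = F

w2 = b XOR a = T XOR T = F
w3 = w2 XNOR e = F XNOR T = F
w4 = NOT c = NOT T = F
w5 = w4 AND b = F AND T = F
w7 = d NAND w2 = F NAND F = T
w9 = w4 NOR w5 = F NOR F = T
w11 = w7 NAND w3 = T NAND F = T
w12 = c NOR w5 = T NOR F = F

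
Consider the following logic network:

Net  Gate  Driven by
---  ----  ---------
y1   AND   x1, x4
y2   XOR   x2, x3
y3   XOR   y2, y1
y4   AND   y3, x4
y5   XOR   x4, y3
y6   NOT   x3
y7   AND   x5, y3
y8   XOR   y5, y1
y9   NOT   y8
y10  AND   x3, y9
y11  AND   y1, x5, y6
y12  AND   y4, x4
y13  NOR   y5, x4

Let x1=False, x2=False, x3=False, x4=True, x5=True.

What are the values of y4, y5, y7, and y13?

y1 = x1 AND x4 = False AND True = False
y2 = x2 XOR x3 = False XOR False = False
y3 = y2 XOR y1 = False XOR False = False
y4 = y3 AND x4 = False AND True = False
y5 = x4 XOR y3 = True XOR False = True
y7 = x5 AND y3 = True AND False = False
y13 = y5 NOR x4 = True NOR True = False

y4 = False, y5 = True, y7 = False, y13 = False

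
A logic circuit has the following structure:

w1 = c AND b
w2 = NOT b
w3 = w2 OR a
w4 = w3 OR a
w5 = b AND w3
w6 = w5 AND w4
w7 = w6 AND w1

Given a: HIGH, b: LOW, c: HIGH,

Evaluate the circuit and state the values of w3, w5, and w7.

w1 = c AND b = HIGH AND LOW = LOW
w2 = NOT b = NOT LOW = HIGH
w3 = w2 OR a = HIGH OR HIGH = HIGH
w4 = w3 OR a = HIGH OR HIGH = HIGH
w5 = b AND w3 = LOW AND HIGH = LOW
w6 = w5 AND w4 = LOW AND HIGH = LOW
w7 = w6 AND w1 = LOW AND LOW = LOW

w3 = HIGH; w5 = LOW; w7 = LOW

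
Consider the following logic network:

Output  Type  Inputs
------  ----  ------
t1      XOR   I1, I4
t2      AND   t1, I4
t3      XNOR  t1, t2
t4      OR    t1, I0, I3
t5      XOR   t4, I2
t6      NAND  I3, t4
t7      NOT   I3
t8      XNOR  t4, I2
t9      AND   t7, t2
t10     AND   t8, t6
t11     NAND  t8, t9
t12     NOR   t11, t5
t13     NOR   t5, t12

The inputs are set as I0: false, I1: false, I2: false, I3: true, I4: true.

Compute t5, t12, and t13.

t1 = I1 XOR I4 = false XOR true = true
t2 = t1 AND I4 = true AND true = true
t4 = t1 OR I0 OR I3 = true OR false OR true = true
t5 = t4 XOR I2 = true XOR false = true
t7 = NOT I3 = NOT true = false
t8 = t4 XNOR I2 = true XNOR false = false
t9 = t7 AND t2 = false AND true = false
t11 = t8 NAND t9 = false NAND false = true
t12 = t11 NOR t5 = true NOR true = false
t13 = t5 NOR t12 = true NOR false = false

t5 = true  t12 = false  t13 = false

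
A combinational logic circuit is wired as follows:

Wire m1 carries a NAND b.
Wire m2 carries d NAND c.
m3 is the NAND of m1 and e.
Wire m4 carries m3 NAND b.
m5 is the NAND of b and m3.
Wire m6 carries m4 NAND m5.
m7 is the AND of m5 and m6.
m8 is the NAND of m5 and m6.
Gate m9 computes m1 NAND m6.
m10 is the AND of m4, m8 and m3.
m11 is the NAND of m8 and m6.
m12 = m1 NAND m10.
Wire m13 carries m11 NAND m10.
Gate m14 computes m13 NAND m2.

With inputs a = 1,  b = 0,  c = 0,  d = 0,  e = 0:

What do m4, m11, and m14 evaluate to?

m1 = a NAND b = 1 NAND 0 = 1
m2 = d NAND c = 0 NAND 0 = 1
m3 = m1 NAND e = 1 NAND 0 = 1
m4 = m3 NAND b = 1 NAND 0 = 1
m5 = b NAND m3 = 0 NAND 1 = 1
m6 = m4 NAND m5 = 1 NAND 1 = 0
m8 = m5 NAND m6 = 1 NAND 0 = 1
m10 = m4 AND m8 AND m3 = 1 AND 1 AND 1 = 1
m11 = m8 NAND m6 = 1 NAND 0 = 1
m13 = m11 NAND m10 = 1 NAND 1 = 0
m14 = m13 NAND m2 = 0 NAND 1 = 1

m4 = 1, m11 = 1, m14 = 1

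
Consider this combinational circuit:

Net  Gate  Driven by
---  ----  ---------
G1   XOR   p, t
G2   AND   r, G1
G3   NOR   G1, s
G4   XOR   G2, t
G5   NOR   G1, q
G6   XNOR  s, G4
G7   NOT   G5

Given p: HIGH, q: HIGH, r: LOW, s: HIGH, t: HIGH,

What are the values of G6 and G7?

G6 = HIGH, G7 = HIGH

G1 = p XOR t = HIGH XOR HIGH = LOW
G2 = r AND G1 = LOW AND LOW = LOW
G4 = G2 XOR t = LOW XOR HIGH = HIGH
G5 = G1 NOR q = LOW NOR HIGH = LOW
G6 = s XNOR G4 = HIGH XNOR HIGH = HIGH
G7 = NOT G5 = NOT LOW = HIGH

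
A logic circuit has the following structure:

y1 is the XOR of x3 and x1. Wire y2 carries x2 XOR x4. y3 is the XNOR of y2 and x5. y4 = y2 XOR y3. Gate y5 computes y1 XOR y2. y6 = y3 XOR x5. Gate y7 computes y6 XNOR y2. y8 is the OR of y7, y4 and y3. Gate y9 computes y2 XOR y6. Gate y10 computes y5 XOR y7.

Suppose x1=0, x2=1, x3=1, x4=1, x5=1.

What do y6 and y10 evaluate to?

y1 = x3 XOR x1 = 1 XOR 0 = 1
y2 = x2 XOR x4 = 1 XOR 1 = 0
y3 = y2 XNOR x5 = 0 XNOR 1 = 0
y5 = y1 XOR y2 = 1 XOR 0 = 1
y6 = y3 XOR x5 = 0 XOR 1 = 1
y7 = y6 XNOR y2 = 1 XNOR 0 = 0
y10 = y5 XOR y7 = 1 XOR 0 = 1

y6 = 1, y10 = 1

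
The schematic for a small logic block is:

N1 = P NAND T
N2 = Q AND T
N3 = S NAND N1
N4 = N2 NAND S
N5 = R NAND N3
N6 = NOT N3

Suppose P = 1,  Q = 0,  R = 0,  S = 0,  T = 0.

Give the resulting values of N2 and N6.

N2 = 0, N6 = 0

N1 = P NAND T = 1 NAND 0 = 1
N2 = Q AND T = 0 AND 0 = 0
N3 = S NAND N1 = 0 NAND 1 = 1
N6 = NOT N3 = NOT 1 = 0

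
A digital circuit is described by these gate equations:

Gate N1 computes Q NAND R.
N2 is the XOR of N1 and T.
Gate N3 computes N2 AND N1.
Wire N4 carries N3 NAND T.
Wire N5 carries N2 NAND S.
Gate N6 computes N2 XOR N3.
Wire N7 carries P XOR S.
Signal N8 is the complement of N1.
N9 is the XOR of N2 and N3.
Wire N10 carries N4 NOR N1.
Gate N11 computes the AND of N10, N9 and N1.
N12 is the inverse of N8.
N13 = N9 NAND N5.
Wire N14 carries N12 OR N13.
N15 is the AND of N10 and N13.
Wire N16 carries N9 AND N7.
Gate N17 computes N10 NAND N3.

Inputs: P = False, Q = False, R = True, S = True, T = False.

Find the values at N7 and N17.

N7 = True  N17 = True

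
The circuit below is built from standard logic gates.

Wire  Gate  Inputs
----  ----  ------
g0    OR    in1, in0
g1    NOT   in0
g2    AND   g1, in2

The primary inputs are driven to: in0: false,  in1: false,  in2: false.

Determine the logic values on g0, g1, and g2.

g0 = false, g1 = true, g2 = false

g0 = in1 OR in0 = false OR false = false
g1 = NOT in0 = NOT false = true
g2 = g1 AND in2 = true AND false = false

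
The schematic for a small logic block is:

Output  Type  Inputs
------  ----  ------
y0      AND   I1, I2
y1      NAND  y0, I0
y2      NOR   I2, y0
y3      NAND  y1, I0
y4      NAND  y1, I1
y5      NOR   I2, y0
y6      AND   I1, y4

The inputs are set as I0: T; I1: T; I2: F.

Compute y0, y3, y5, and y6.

y0 = I1 AND I2 = T AND F = F
y1 = y0 NAND I0 = F NAND T = T
y3 = y1 NAND I0 = T NAND T = F
y4 = y1 NAND I1 = T NAND T = F
y5 = I2 NOR y0 = F NOR F = T
y6 = I1 AND y4 = T AND F = F

y0 = F; y3 = F; y5 = T; y6 = F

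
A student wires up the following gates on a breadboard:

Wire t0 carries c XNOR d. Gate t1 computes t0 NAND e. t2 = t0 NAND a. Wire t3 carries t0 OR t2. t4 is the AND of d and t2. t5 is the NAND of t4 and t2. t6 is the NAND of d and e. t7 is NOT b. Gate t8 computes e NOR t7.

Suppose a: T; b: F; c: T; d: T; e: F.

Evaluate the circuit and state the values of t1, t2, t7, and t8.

t0 = c XNOR d = T XNOR T = T
t1 = t0 NAND e = T NAND F = T
t2 = t0 NAND a = T NAND T = F
t7 = NOT b = NOT F = T
t8 = e NOR t7 = F NOR T = F

t1 = T, t2 = F, t7 = T, t8 = F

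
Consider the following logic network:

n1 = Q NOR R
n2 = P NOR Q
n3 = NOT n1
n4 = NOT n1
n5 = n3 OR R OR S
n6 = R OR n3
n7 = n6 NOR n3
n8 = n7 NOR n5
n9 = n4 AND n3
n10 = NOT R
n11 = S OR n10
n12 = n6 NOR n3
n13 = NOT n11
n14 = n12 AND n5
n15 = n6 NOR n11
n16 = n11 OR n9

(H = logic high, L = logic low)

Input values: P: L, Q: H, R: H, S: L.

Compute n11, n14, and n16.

n11 = L, n14 = L, n16 = H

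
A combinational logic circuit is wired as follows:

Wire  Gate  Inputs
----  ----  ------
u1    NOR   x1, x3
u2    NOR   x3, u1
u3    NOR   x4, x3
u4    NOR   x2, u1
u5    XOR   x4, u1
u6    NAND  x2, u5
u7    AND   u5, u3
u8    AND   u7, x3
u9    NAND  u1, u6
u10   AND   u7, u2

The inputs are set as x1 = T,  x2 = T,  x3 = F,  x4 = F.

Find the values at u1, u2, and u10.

u1 = F, u2 = T, u10 = F

u1 = x1 NOR x3 = T NOR F = F
u2 = x3 NOR u1 = F NOR F = T
u3 = x4 NOR x3 = F NOR F = T
u5 = x4 XOR u1 = F XOR F = F
u7 = u5 AND u3 = F AND T = F
u10 = u7 AND u2 = F AND T = F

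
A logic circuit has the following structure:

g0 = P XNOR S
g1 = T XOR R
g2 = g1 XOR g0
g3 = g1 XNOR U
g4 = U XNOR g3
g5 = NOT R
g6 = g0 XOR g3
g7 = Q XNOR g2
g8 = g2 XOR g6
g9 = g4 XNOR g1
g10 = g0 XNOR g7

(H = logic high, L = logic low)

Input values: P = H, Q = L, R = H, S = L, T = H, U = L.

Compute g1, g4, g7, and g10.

g0 = P XNOR S = H XNOR L = L
g1 = T XOR R = H XOR H = L
g2 = g1 XOR g0 = L XOR L = L
g3 = g1 XNOR U = L XNOR L = H
g4 = U XNOR g3 = L XNOR H = L
g7 = Q XNOR g2 = L XNOR L = H
g10 = g0 XNOR g7 = L XNOR H = L

g1 = L; g4 = L; g7 = H; g10 = L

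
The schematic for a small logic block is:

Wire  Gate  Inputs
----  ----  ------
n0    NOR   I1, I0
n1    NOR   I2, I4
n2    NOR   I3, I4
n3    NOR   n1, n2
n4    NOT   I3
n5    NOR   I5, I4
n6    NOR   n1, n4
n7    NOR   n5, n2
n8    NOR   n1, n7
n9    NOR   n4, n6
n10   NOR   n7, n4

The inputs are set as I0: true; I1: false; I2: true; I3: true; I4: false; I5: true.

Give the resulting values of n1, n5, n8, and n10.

n1 = I2 NOR I4 = true NOR false = false
n2 = I3 NOR I4 = true NOR false = false
n4 = NOT I3 = NOT true = false
n5 = I5 NOR I4 = true NOR false = false
n7 = n5 NOR n2 = false NOR false = true
n8 = n1 NOR n7 = false NOR true = false
n10 = n7 NOR n4 = true NOR false = false

n1 = false, n5 = false, n8 = false, n10 = false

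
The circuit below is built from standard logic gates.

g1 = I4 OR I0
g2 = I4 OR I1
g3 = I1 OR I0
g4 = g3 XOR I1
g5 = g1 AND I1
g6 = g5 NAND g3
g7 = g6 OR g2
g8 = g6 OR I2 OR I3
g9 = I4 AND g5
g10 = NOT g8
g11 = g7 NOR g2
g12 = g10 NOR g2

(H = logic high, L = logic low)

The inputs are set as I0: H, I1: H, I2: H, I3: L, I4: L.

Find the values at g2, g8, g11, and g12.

g2 = H, g8 = H, g11 = L, g12 = L

g1 = I4 OR I0 = L OR H = H
g2 = I4 OR I1 = L OR H = H
g3 = I1 OR I0 = H OR H = H
g5 = g1 AND I1 = H AND H = H
g6 = g5 NAND g3 = H NAND H = L
g7 = g6 OR g2 = L OR H = H
g8 = g6 OR I2 OR I3 = L OR H OR L = H
g10 = NOT g8 = NOT H = L
g11 = g7 NOR g2 = H NOR H = L
g12 = g10 NOR g2 = L NOR H = L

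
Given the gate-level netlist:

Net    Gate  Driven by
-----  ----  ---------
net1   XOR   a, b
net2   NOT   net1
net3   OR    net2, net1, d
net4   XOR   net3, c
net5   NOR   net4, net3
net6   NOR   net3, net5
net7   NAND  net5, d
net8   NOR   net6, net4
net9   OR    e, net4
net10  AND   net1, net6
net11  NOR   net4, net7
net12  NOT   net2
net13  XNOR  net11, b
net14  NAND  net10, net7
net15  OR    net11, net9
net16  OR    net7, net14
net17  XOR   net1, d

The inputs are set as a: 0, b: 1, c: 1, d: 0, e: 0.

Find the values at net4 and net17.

net4 = 0; net17 = 1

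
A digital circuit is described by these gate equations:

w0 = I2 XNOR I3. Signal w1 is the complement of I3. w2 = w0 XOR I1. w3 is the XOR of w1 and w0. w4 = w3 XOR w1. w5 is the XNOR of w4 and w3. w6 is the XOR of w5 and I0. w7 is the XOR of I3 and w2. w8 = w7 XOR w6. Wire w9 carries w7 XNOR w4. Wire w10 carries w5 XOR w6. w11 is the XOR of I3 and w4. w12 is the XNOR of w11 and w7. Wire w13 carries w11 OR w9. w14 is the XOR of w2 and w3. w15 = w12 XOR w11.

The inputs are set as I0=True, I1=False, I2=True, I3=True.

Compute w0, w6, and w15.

w0 = True; w6 = False; w15 = True

w0 = I2 XNOR I3 = True XNOR True = True
w1 = NOT I3 = NOT True = False
w2 = w0 XOR I1 = True XOR False = True
w3 = w1 XOR w0 = False XOR True = True
w4 = w3 XOR w1 = True XOR False = True
w5 = w4 XNOR w3 = True XNOR True = True
w6 = w5 XOR I0 = True XOR True = False
w7 = I3 XOR w2 = True XOR True = False
w11 = I3 XOR w4 = True XOR True = False
w12 = w11 XNOR w7 = False XNOR False = True
w15 = w12 XOR w11 = True XOR False = True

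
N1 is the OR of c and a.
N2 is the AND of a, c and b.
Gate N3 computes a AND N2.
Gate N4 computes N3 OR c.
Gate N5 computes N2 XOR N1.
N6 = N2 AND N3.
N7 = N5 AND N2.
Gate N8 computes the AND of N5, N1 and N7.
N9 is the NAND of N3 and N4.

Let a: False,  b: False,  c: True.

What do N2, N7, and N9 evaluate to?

N1 = c OR a = True OR False = True
N2 = a AND c AND b = False AND True AND False = False
N3 = a AND N2 = False AND False = False
N4 = N3 OR c = False OR True = True
N5 = N2 XOR N1 = False XOR True = True
N7 = N5 AND N2 = True AND False = False
N9 = N3 NAND N4 = False NAND True = True

N2 = False  N7 = False  N9 = True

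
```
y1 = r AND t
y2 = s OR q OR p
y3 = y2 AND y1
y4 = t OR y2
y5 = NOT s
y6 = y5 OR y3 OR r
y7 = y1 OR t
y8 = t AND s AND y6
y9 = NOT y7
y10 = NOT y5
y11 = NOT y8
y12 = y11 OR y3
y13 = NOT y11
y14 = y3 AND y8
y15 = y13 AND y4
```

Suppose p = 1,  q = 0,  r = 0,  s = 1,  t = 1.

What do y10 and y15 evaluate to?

y1 = r AND t = 0 AND 1 = 0
y2 = s OR q OR p = 1 OR 0 OR 1 = 1
y3 = y2 AND y1 = 1 AND 0 = 0
y4 = t OR y2 = 1 OR 1 = 1
y5 = NOT s = NOT 1 = 0
y6 = y5 OR y3 OR r = 0 OR 0 OR 0 = 0
y8 = t AND s AND y6 = 1 AND 1 AND 0 = 0
y10 = NOT y5 = NOT 0 = 1
y11 = NOT y8 = NOT 0 = 1
y13 = NOT y11 = NOT 1 = 0
y15 = y13 AND y4 = 0 AND 1 = 0

y10 = 1, y15 = 0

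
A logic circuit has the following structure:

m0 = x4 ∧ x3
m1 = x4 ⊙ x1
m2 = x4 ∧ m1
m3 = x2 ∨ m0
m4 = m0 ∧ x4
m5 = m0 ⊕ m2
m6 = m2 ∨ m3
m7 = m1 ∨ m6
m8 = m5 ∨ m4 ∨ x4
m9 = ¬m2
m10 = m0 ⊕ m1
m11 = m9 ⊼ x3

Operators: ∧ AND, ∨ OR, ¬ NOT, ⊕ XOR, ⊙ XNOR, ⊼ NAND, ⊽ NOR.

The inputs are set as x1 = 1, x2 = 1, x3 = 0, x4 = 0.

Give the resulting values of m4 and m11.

m4 = 0; m11 = 1

m0 = x4 AND x3 = 0 AND 0 = 0
m1 = x4 XNOR x1 = 0 XNOR 1 = 0
m2 = x4 AND m1 = 0 AND 0 = 0
m4 = m0 AND x4 = 0 AND 0 = 0
m9 = NOT m2 = NOT 0 = 1
m11 = m9 NAND x3 = 1 NAND 0 = 1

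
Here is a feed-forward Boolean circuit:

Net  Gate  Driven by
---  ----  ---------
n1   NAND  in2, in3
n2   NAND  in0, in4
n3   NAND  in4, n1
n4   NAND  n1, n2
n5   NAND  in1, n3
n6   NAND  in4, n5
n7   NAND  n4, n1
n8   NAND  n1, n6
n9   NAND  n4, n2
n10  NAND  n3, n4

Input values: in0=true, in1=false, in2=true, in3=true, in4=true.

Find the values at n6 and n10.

n6 = false  n10 = false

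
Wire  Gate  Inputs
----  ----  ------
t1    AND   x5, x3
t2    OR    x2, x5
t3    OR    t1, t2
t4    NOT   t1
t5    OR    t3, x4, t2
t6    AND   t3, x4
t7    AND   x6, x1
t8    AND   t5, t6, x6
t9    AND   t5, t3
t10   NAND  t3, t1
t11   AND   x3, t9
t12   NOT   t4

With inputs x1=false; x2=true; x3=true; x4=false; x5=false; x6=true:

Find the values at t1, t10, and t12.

t1 = x5 AND x3 = false AND true = false
t2 = x2 OR x5 = true OR false = true
t3 = t1 OR t2 = false OR true = true
t4 = NOT t1 = NOT false = true
t10 = t3 NAND t1 = true NAND false = true
t12 = NOT t4 = NOT true = false

t1 = false; t10 = true; t12 = false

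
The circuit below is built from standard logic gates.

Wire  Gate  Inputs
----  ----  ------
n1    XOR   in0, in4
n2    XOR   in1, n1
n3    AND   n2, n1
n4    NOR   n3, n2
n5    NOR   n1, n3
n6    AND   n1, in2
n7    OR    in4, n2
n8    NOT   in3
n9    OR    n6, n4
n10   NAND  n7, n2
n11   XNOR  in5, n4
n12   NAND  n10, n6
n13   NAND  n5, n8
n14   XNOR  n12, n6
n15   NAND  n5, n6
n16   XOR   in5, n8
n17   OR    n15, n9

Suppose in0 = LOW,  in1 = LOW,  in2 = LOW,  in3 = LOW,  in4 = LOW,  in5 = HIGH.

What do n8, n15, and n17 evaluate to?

n8 = HIGH, n15 = HIGH, n17 = HIGH

n1 = in0 XOR in4 = LOW XOR LOW = LOW
n2 = in1 XOR n1 = LOW XOR LOW = LOW
n3 = n2 AND n1 = LOW AND LOW = LOW
n4 = n3 NOR n2 = LOW NOR LOW = HIGH
n5 = n1 NOR n3 = LOW NOR LOW = HIGH
n6 = n1 AND in2 = LOW AND LOW = LOW
n8 = NOT in3 = NOT LOW = HIGH
n9 = n6 OR n4 = LOW OR HIGH = HIGH
n15 = n5 NAND n6 = HIGH NAND LOW = HIGH
n17 = n15 OR n9 = HIGH OR HIGH = HIGH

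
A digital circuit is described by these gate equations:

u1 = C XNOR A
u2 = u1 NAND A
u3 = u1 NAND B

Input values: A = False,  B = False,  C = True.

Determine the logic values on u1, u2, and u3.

u1 = C XNOR A = True XNOR False = False
u2 = u1 NAND A = False NAND False = True
u3 = u1 NAND B = False NAND False = True

u1 = False, u2 = True, u3 = True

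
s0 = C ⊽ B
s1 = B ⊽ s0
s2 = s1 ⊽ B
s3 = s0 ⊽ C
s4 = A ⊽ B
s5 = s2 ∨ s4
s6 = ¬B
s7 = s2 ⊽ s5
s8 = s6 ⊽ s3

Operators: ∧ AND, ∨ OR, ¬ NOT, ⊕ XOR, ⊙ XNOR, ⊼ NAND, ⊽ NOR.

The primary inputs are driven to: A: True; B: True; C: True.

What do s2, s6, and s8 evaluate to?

s2 = False, s6 = False, s8 = True

s0 = C NOR B = True NOR True = False
s1 = B NOR s0 = True NOR False = False
s2 = s1 NOR B = False NOR True = False
s3 = s0 NOR C = False NOR True = False
s6 = NOT B = NOT True = False
s8 = s6 NOR s3 = False NOR False = True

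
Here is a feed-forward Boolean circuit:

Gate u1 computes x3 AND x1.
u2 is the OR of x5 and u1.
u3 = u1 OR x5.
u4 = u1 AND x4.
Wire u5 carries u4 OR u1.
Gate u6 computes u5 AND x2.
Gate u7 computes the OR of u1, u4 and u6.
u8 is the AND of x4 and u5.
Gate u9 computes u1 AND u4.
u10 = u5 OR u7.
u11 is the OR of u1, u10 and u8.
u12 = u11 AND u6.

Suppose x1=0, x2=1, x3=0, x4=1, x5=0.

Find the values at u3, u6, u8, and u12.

u3 = 0  u6 = 0  u8 = 0  u12 = 0

u1 = x3 AND x1 = 0 AND 0 = 0
u3 = u1 OR x5 = 0 OR 0 = 0
u4 = u1 AND x4 = 0 AND 1 = 0
u5 = u4 OR u1 = 0 OR 0 = 0
u6 = u5 AND x2 = 0 AND 1 = 0
u7 = u1 OR u4 OR u6 = 0 OR 0 OR 0 = 0
u8 = x4 AND u5 = 1 AND 0 = 0
u10 = u5 OR u7 = 0 OR 0 = 0
u11 = u1 OR u10 OR u8 = 0 OR 0 OR 0 = 0
u12 = u11 AND u6 = 0 AND 0 = 0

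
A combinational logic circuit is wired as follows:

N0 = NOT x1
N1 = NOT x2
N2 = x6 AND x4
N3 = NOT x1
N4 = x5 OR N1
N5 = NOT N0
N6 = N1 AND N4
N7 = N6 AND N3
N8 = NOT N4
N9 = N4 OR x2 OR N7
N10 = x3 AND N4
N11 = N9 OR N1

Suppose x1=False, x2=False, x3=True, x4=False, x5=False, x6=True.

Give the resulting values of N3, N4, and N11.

N1 = NOT x2 = NOT False = True
N3 = NOT x1 = NOT False = True
N4 = x5 OR N1 = False OR True = True
N6 = N1 AND N4 = True AND True = True
N7 = N6 AND N3 = True AND True = True
N9 = N4 OR x2 OR N7 = True OR False OR True = True
N11 = N9 OR N1 = True OR True = True

N3 = True  N4 = True  N11 = True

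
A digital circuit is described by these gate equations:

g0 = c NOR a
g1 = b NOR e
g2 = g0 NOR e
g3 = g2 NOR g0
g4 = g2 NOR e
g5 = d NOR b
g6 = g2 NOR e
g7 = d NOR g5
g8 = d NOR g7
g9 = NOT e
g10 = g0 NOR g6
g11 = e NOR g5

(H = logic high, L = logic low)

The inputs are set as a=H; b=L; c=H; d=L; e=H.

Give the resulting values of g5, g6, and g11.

g0 = c NOR a = H NOR H = L
g2 = g0 NOR e = L NOR H = L
g5 = d NOR b = L NOR L = H
g6 = g2 NOR e = L NOR H = L
g11 = e NOR g5 = H NOR H = L

g5 = H, g6 = L, g11 = L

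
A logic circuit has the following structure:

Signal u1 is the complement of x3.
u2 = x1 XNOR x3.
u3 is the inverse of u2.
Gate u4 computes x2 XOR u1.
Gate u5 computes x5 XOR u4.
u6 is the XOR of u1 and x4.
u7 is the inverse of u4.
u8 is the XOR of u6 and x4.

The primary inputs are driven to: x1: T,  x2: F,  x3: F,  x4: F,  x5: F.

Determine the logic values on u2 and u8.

u2 = F, u8 = T

u1 = NOT x3 = NOT F = T
u2 = x1 XNOR x3 = T XNOR F = F
u6 = u1 XOR x4 = T XOR F = T
u8 = u6 XOR x4 = T XOR F = T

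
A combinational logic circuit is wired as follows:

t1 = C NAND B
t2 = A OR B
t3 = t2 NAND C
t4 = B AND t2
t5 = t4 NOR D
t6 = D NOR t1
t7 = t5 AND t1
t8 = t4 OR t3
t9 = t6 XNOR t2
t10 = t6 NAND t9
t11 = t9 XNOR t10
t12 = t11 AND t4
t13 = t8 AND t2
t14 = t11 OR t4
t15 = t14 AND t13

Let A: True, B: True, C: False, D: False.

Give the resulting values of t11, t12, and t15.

t11 = False, t12 = False, t15 = True

t1 = C NAND B = False NAND True = True
t2 = A OR B = True OR True = True
t3 = t2 NAND C = True NAND False = True
t4 = B AND t2 = True AND True = True
t6 = D NOR t1 = False NOR True = False
t8 = t4 OR t3 = True OR True = True
t9 = t6 XNOR t2 = False XNOR True = False
t10 = t6 NAND t9 = False NAND False = True
t11 = t9 XNOR t10 = False XNOR True = False
t12 = t11 AND t4 = False AND True = False
t13 = t8 AND t2 = True AND True = True
t14 = t11 OR t4 = False OR True = True
t15 = t14 AND t13 = True AND True = True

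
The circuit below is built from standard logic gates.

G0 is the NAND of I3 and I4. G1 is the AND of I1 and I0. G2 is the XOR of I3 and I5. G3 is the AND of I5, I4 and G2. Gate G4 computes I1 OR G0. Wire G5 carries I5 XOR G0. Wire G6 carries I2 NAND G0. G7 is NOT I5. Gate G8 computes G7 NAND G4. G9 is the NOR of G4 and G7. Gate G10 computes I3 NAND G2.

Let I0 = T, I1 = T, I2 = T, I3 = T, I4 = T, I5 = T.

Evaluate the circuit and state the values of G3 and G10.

G3 = F, G10 = T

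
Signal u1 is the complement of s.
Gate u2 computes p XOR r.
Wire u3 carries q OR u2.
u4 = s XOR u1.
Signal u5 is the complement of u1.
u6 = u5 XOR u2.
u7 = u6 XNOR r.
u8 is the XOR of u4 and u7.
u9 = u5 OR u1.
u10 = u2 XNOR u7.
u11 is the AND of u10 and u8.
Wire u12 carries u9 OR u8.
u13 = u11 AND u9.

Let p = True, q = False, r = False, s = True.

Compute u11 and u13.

u11 = False, u13 = False

u1 = NOT s = NOT True = False
u2 = p XOR r = True XOR False = True
u4 = s XOR u1 = True XOR False = True
u5 = NOT u1 = NOT False = True
u6 = u5 XOR u2 = True XOR True = False
u7 = u6 XNOR r = False XNOR False = True
u8 = u4 XOR u7 = True XOR True = False
u9 = u5 OR u1 = True OR False = True
u10 = u2 XNOR u7 = True XNOR True = True
u11 = u10 AND u8 = True AND False = False
u13 = u11 AND u9 = False AND True = False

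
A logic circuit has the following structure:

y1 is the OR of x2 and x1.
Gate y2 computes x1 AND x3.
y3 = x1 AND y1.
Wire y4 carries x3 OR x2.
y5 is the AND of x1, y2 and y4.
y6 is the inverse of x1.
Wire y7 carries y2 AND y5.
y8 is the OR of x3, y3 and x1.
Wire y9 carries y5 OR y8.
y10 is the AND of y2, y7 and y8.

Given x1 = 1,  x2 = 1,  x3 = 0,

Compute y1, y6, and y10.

y1 = 1; y6 = 0; y10 = 0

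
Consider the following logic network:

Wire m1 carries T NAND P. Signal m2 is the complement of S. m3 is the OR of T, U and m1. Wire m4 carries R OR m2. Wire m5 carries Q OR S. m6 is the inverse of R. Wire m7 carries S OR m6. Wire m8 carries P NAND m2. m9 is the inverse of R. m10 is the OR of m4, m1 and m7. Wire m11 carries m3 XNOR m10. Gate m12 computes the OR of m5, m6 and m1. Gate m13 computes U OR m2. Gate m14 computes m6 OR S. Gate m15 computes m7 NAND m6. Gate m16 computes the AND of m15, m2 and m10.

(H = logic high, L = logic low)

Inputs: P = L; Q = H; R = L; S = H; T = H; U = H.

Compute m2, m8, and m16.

m1 = T NAND P = H NAND L = H
m2 = NOT S = NOT H = L
m4 = R OR m2 = L OR L = L
m6 = NOT R = NOT L = H
m7 = S OR m6 = H OR H = H
m8 = P NAND m2 = L NAND L = H
m10 = m4 OR m1 OR m7 = L OR H OR H = H
m15 = m7 NAND m6 = H NAND H = L
m16 = m15 AND m2 AND m10 = L AND L AND H = L

m2 = L, m8 = H, m16 = L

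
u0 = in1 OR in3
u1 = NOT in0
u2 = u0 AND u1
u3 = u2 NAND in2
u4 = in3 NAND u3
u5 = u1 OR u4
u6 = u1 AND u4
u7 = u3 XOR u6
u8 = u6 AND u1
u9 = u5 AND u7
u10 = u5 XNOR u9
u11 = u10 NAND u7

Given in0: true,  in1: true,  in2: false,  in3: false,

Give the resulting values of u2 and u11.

u2 = false  u11 = false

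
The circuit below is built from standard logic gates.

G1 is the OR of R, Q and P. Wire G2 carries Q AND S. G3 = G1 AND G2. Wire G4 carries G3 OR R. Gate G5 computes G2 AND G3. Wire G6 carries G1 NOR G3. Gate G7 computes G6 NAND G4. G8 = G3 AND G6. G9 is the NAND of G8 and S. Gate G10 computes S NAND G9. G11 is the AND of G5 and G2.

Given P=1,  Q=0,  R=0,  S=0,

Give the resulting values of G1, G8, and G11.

G1 = 1, G8 = 0, G11 = 0

G1 = R OR Q OR P = 0 OR 0 OR 1 = 1
G2 = Q AND S = 0 AND 0 = 0
G3 = G1 AND G2 = 1 AND 0 = 0
G5 = G2 AND G3 = 0 AND 0 = 0
G6 = G1 NOR G3 = 1 NOR 0 = 0
G8 = G3 AND G6 = 0 AND 0 = 0
G11 = G5 AND G2 = 0 AND 0 = 0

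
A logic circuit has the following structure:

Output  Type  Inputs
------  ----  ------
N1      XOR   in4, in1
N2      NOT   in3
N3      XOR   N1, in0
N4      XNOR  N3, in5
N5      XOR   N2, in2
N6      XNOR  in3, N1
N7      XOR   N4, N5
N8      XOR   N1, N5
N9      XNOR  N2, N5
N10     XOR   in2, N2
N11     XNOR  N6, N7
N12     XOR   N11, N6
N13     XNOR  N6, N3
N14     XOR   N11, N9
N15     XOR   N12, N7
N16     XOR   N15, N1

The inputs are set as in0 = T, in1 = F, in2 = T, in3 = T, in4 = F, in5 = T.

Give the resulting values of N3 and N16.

N3 = T, N16 = T

N1 = in4 XOR in1 = F XOR F = F
N2 = NOT in3 = NOT T = F
N3 = N1 XOR in0 = F XOR T = T
N4 = N3 XNOR in5 = T XNOR T = T
N5 = N2 XOR in2 = F XOR T = T
N6 = in3 XNOR N1 = T XNOR F = F
N7 = N4 XOR N5 = T XOR T = F
N11 = N6 XNOR N7 = F XNOR F = T
N12 = N11 XOR N6 = T XOR F = T
N15 = N12 XOR N7 = T XOR F = T
N16 = N15 XOR N1 = T XOR F = T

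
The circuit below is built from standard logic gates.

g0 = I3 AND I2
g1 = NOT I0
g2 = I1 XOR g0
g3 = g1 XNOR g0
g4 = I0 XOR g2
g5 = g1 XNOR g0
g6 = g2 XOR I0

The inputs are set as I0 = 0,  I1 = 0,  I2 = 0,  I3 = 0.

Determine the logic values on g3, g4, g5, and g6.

g0 = I3 AND I2 = 0 AND 0 = 0
g1 = NOT I0 = NOT 0 = 1
g2 = I1 XOR g0 = 0 XOR 0 = 0
g3 = g1 XNOR g0 = 1 XNOR 0 = 0
g4 = I0 XOR g2 = 0 XOR 0 = 0
g5 = g1 XNOR g0 = 1 XNOR 0 = 0
g6 = g2 XOR I0 = 0 XOR 0 = 0

g3 = 0  g4 = 0  g5 = 0  g6 = 0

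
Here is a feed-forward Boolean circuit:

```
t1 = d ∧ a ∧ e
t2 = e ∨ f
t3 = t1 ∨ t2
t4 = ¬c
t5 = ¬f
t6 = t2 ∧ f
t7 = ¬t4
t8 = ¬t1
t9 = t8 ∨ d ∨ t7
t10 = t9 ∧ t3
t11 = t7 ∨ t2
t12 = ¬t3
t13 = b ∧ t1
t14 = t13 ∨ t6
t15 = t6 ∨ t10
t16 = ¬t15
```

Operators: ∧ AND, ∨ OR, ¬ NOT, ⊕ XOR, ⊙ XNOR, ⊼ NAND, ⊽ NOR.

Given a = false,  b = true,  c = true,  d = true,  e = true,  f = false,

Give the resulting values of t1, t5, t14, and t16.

t1 = d AND a AND e = true AND false AND true = false
t2 = e OR f = true OR false = true
t3 = t1 OR t2 = false OR true = true
t4 = NOT c = NOT true = false
t5 = NOT f = NOT false = true
t6 = t2 AND f = true AND false = false
t7 = NOT t4 = NOT false = true
t8 = NOT t1 = NOT false = true
t9 = t8 OR d OR t7 = true OR true OR true = true
t10 = t9 AND t3 = true AND true = true
t13 = b AND t1 = true AND false = false
t14 = t13 OR t6 = false OR false = false
t15 = t6 OR t10 = false OR true = true
t16 = NOT t15 = NOT true = false

t1 = false; t5 = true; t14 = false; t16 = false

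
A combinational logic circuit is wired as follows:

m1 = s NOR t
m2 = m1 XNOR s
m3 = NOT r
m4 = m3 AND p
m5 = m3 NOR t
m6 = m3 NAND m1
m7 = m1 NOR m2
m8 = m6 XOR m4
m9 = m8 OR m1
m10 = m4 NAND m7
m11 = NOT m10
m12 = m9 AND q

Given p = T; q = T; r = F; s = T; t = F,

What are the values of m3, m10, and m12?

m1 = s NOR t = T NOR F = F
m2 = m1 XNOR s = F XNOR T = F
m3 = NOT r = NOT F = T
m4 = m3 AND p = T AND T = T
m6 = m3 NAND m1 = T NAND F = T
m7 = m1 NOR m2 = F NOR F = T
m8 = m6 XOR m4 = T XOR T = F
m9 = m8 OR m1 = F OR F = F
m10 = m4 NAND m7 = T NAND T = F
m12 = m9 AND q = F AND T = F

m3 = T, m10 = F, m12 = F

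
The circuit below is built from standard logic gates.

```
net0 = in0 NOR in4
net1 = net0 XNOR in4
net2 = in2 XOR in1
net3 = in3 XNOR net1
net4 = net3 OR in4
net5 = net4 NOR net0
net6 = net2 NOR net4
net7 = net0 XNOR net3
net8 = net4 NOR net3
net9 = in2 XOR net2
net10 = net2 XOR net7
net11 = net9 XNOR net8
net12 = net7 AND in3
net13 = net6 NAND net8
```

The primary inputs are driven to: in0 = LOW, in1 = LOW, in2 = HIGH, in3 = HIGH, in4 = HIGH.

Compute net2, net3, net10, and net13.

net0 = in0 NOR in4 = LOW NOR HIGH = LOW
net1 = net0 XNOR in4 = LOW XNOR HIGH = LOW
net2 = in2 XOR in1 = HIGH XOR LOW = HIGH
net3 = in3 XNOR net1 = HIGH XNOR LOW = LOW
net4 = net3 OR in4 = LOW OR HIGH = HIGH
net6 = net2 NOR net4 = HIGH NOR HIGH = LOW
net7 = net0 XNOR net3 = LOW XNOR LOW = HIGH
net8 = net4 NOR net3 = HIGH NOR LOW = LOW
net10 = net2 XOR net7 = HIGH XOR HIGH = LOW
net13 = net6 NAND net8 = LOW NAND LOW = HIGH

net2 = HIGH, net3 = LOW, net10 = LOW, net13 = HIGH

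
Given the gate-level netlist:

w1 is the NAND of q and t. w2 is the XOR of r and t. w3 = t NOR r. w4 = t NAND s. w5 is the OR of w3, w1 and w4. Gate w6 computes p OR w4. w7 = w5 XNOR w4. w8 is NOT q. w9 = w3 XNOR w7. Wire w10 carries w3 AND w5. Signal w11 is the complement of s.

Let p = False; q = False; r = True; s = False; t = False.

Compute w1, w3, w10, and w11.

w1 = True, w3 = False, w10 = False, w11 = True

w1 = q NAND t = False NAND False = True
w3 = t NOR r = False NOR True = False
w4 = t NAND s = False NAND False = True
w5 = w3 OR w1 OR w4 = False OR True OR True = True
w10 = w3 AND w5 = False AND True = False
w11 = NOT s = NOT False = True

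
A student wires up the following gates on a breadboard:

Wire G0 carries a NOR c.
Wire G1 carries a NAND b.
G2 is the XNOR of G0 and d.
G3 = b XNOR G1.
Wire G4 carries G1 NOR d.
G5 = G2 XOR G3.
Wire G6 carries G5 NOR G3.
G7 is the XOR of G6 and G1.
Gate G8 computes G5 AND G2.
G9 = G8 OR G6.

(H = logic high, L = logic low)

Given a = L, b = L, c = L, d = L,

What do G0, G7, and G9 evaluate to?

G0 = a NOR c = L NOR L = H
G1 = a NAND b = L NAND L = H
G2 = G0 XNOR d = H XNOR L = L
G3 = b XNOR G1 = L XNOR H = L
G5 = G2 XOR G3 = L XOR L = L
G6 = G5 NOR G3 = L NOR L = H
G7 = G6 XOR G1 = H XOR H = L
G8 = G5 AND G2 = L AND L = L
G9 = G8 OR G6 = L OR H = H

G0 = H; G7 = L; G9 = H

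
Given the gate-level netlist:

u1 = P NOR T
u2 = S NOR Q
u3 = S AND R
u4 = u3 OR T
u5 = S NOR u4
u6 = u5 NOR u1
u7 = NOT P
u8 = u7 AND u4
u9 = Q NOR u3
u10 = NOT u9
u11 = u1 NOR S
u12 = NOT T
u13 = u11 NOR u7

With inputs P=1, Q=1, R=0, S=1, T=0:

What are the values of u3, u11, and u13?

u1 = P NOR T = 1 NOR 0 = 0
u3 = S AND R = 1 AND 0 = 0
u7 = NOT P = NOT 1 = 0
u11 = u1 NOR S = 0 NOR 1 = 0
u13 = u11 NOR u7 = 0 NOR 0 = 1

u3 = 0; u11 = 0; u13 = 1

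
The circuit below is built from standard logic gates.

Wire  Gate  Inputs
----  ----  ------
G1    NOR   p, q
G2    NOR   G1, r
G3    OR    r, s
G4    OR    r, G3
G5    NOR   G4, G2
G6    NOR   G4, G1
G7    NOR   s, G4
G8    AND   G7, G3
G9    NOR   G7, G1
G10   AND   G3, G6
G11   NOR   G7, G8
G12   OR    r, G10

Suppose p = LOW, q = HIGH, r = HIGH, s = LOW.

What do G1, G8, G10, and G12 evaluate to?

G1 = p NOR q = LOW NOR HIGH = LOW
G3 = r OR s = HIGH OR LOW = HIGH
G4 = r OR G3 = HIGH OR HIGH = HIGH
G6 = G4 NOR G1 = HIGH NOR LOW = LOW
G7 = s NOR G4 = LOW NOR HIGH = LOW
G8 = G7 AND G3 = LOW AND HIGH = LOW
G10 = G3 AND G6 = HIGH AND LOW = LOW
G12 = r OR G10 = HIGH OR LOW = HIGH

G1 = LOW, G8 = LOW, G10 = LOW, G12 = HIGH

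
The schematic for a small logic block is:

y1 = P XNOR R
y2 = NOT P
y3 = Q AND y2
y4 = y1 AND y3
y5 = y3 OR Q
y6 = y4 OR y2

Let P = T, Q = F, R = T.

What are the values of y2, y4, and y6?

y2 = F, y4 = F, y6 = F

y1 = P XNOR R = T XNOR T = T
y2 = NOT P = NOT T = F
y3 = Q AND y2 = F AND F = F
y4 = y1 AND y3 = T AND F = F
y6 = y4 OR y2 = F OR F = F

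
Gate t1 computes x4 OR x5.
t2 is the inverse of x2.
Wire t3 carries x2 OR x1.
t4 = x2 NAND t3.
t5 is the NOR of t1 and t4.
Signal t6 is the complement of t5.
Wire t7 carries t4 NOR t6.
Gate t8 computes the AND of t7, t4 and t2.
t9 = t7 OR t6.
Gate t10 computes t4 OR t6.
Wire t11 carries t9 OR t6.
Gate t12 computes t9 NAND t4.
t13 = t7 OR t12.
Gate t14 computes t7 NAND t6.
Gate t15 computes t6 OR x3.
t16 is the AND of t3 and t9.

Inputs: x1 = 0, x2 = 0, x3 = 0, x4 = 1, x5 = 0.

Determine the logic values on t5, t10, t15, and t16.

t5 = 0, t10 = 1, t15 = 1, t16 = 0

t1 = x4 OR x5 = 1 OR 0 = 1
t3 = x2 OR x1 = 0 OR 0 = 0
t4 = x2 NAND t3 = 0 NAND 0 = 1
t5 = t1 NOR t4 = 1 NOR 1 = 0
t6 = NOT t5 = NOT 0 = 1
t7 = t4 NOR t6 = 1 NOR 1 = 0
t9 = t7 OR t6 = 0 OR 1 = 1
t10 = t4 OR t6 = 1 OR 1 = 1
t15 = t6 OR x3 = 1 OR 0 = 1
t16 = t3 AND t9 = 0 AND 1 = 0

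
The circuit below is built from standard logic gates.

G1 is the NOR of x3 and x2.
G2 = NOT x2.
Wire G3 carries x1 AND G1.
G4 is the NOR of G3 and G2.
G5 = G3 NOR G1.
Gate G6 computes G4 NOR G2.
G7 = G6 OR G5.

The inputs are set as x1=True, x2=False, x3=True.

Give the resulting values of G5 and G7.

G5 = True; G7 = True

G1 = x3 NOR x2 = True NOR False = False
G2 = NOT x2 = NOT False = True
G3 = x1 AND G1 = True AND False = False
G4 = G3 NOR G2 = False NOR True = False
G5 = G3 NOR G1 = False NOR False = True
G6 = G4 NOR G2 = False NOR True = False
G7 = G6 OR G5 = False OR True = True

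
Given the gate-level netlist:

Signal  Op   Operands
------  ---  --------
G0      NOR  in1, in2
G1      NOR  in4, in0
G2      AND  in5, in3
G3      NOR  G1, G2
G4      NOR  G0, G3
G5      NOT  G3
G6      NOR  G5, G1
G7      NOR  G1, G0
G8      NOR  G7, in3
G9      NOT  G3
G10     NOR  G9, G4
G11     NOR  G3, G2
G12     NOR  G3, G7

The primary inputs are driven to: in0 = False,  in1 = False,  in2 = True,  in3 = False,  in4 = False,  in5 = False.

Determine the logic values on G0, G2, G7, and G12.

G0 = False, G2 = False, G7 = False, G12 = True

G0 = in1 NOR in2 = False NOR True = False
G1 = in4 NOR in0 = False NOR False = True
G2 = in5 AND in3 = False AND False = False
G3 = G1 NOR G2 = True NOR False = False
G7 = G1 NOR G0 = True NOR False = False
G12 = G3 NOR G7 = False NOR False = True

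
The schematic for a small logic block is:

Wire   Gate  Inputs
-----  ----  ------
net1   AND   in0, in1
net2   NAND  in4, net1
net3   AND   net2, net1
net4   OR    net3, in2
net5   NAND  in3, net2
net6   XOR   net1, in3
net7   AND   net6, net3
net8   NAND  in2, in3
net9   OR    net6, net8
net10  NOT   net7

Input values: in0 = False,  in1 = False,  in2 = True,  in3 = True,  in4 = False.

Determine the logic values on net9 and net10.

net9 = True  net10 = True

net1 = in0 AND in1 = False AND False = False
net2 = in4 NAND net1 = False NAND False = True
net3 = net2 AND net1 = True AND False = False
net6 = net1 XOR in3 = False XOR True = True
net7 = net6 AND net3 = True AND False = False
net8 = in2 NAND in3 = True NAND True = False
net9 = net6 OR net8 = True OR False = True
net10 = NOT net7 = NOT False = True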